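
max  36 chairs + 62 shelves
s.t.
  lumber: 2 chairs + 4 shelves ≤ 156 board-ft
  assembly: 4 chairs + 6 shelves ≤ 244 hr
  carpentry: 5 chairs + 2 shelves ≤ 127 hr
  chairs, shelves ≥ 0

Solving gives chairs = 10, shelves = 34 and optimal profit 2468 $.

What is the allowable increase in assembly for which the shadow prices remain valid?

2.25

Binding constraints: lumber, assembly. The basis is B = [[2,4],[4,6]] with det -4.
Per unit increase in assembly, x* moves by d = (1, -0.5).
The basis stays optimal until carpentry becomes binding; allowable increase = 2.25 hr.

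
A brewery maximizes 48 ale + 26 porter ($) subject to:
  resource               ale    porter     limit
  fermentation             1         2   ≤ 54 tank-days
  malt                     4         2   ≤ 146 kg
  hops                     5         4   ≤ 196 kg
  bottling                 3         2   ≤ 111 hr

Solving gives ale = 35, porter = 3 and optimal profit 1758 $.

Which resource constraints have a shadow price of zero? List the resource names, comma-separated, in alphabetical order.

fermentation, hops

fermentation: 41/54 (slack 13)
malt: 146/146 (binding)
hops: 187/196 (slack 9)
bottling: 111/111 (binding)
By complementary slackness, a constraint with positive slack has shadow price 0 → fermentation, hops.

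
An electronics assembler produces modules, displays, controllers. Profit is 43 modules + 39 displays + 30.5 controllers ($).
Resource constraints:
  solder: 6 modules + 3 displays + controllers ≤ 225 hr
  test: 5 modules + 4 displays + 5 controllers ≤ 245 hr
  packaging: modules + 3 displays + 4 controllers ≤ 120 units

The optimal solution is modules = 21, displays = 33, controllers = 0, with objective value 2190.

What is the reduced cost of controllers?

-3.5

Binding: solder and packaging. Non-binding: test (8 unused).
By complementary slackness, y = 0 for the non-binding constraint.
From A_Bᵀ y = c: 6·y_solder + 1·y_packaging = 43; 3·y_solder + 3·y_packaging = 39.
Solving: y_solder = 6, y_packaging = 7.
Reduced cost of controllers: c₃ − yᵀa₃ = 30.5 − (6·1 + 7·4) = 30.5 − 34 = -3.5.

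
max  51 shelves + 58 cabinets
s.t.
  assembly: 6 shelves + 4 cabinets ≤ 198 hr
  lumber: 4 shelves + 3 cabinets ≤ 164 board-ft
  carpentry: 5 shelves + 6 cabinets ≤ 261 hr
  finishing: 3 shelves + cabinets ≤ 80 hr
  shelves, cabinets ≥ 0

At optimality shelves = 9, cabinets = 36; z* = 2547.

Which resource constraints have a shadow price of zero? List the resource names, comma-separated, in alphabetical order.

finishing, lumber

assembly: 198/198 (binding)
lumber: 144/164 (slack 20)
carpentry: 261/261 (binding)
finishing: 63/80 (slack 17)
By complementary slackness, a constraint with positive slack has shadow price 0 → finishing, lumber.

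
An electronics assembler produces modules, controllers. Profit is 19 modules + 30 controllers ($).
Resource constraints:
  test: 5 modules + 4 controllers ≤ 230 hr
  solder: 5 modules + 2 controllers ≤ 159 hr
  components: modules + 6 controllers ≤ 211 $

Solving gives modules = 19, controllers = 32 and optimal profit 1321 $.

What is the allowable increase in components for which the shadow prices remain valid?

Binding constraints: solder, components. The basis is B = [[5,2],[1,6]] with det 28.
Per unit increase in components, x* moves by d = (-0.0714, 0.1786).
The basis stays optimal until test becomes binding; allowable increase = 19.6 $.

19.6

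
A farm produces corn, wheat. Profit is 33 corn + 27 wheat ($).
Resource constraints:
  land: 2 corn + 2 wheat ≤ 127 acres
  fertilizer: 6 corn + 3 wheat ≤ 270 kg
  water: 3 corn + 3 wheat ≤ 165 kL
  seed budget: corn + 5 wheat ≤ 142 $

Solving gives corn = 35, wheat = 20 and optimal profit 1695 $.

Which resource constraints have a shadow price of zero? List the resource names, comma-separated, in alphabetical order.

land, seed budget

land: 110/127 (slack 17)
fertilizer: 270/270 (binding)
water: 165/165 (binding)
seed budget: 135/142 (slack 7)
By complementary slackness, a constraint with positive slack has shadow price 0 → land, seed budget.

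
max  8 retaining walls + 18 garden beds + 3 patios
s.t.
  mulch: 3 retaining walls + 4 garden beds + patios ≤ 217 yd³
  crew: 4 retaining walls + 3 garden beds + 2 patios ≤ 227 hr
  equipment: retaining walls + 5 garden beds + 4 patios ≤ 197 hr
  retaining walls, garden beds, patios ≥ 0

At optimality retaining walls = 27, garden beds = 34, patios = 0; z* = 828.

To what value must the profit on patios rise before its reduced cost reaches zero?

Check each constraint at x*: mulch 217/217 (tight); crew 210/227 (slack 17); equipment 197/197 (tight).
By complementary slackness, y = 0 for the non-binding constraint.
From A_Bᵀ y = c: 3·y_mulch + 1·y_equipment = 8; 4·y_mulch + 5·y_equipment = 18.
This yields shadow prices y_mulch = 2, y_equipment = 2.
patios enters the basis when its profit ≥ yᵀa₃ = 2·1 + 2·4 = 10.

10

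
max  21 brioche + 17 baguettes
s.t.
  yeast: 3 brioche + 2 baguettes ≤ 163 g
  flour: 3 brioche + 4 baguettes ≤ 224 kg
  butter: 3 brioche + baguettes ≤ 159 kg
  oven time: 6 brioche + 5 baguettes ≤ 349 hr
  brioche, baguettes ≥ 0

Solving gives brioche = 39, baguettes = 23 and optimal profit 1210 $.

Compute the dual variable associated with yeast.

At the optimum: yeast uses 163 of 163 (binding); flour uses 209 of 224 (slack = 15); butter uses 140 of 159 (slack = 19); oven time uses 349 of 349 (binding).
Since flour, butter are not tight, their duals are 0.
From A_Bᵀ y = c: 3·y_yeast + 6·y_oven time = 21; 2·y_yeast + 5·y_oven time = 17.
Solving: y_yeast = 1, y_oven time = 3.
Shadow price of yeast = 1.

1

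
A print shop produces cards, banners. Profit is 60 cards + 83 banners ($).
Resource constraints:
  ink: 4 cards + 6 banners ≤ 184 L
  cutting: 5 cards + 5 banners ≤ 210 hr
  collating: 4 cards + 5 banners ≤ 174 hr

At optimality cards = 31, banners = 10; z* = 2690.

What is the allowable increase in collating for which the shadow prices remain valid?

2

Binding constraints: ink, collating. The basis is B = [[4,6],[4,5]] with det -4.
Per unit increase in collating, x* moves by d = (1.5, -1).
The basis stays optimal until cutting becomes binding; allowable increase = 2 hr.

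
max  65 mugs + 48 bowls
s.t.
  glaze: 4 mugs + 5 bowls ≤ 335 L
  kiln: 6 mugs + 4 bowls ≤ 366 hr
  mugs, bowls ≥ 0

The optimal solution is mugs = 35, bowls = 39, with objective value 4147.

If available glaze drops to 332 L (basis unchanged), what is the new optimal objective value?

Both glaze and kiln are binding at x*.
The binding rows give the dual system: 4·y_glaze + 6·y_kiln = 65 and 5·y_glaze + 4·y_kiln = 48.
Solving: y_glaze = 2, y_kiln = 9.5.
Δz = y_glaze·Δb = 2 × (-3) = -6, so new z* = 4147 − 6 = 4141.

4141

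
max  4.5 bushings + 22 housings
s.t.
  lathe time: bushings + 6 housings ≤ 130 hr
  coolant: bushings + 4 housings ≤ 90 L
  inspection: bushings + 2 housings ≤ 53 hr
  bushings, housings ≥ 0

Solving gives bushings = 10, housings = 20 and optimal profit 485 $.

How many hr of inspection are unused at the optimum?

inspection used = 1·10 + 2·20 = 50; slack = 53 − 50 = 3.

3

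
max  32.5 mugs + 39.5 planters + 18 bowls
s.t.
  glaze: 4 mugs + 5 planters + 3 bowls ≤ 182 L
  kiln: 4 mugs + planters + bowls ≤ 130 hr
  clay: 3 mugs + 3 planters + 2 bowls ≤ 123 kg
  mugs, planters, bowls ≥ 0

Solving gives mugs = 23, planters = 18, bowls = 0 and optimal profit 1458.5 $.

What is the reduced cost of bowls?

Binding: glaze and clay. Non-binding: kiln (20 unused).
Slack constraints have shadow price 0 (complementary slackness).
From A_Bᵀ y = c: 4·y_glaze + 3·y_clay = 32.5; 5·y_glaze + 3·y_clay = 39.5.
This yields shadow prices y_glaze = 7, y_clay = 1.5.
Reduced cost of bowls: c₃ − yᵀa₃ = 18 − (7·3 + 1.5·2) = 18 − 24 = -6.

-6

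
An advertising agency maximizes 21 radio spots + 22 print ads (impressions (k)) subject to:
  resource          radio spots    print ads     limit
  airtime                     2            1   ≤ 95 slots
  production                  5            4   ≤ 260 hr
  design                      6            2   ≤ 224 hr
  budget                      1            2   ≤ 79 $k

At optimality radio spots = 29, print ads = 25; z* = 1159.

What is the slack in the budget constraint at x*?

0

budget used = 1·29 + 2·25 = 79; slack = 79 − 79 = 0.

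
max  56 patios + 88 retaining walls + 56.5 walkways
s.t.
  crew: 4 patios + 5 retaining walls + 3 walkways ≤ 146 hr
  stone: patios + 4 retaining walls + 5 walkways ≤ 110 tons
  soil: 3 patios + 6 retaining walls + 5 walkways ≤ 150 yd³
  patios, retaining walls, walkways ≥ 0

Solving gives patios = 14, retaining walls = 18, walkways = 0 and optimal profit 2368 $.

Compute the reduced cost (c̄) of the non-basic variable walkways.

-7.5

At the optimum: crew uses 146 of 146 (binding); stone uses 86 of 110 (slack = 24); soil uses 150 of 150 (binding).
By complementary slackness, y = 0 for the non-binding constraint.
From A_Bᵀ y = c: 4·y_crew + 3·y_soil = 56; 5·y_crew + 6·y_soil = 88.
This yields shadow prices y_crew = 8, y_soil = 8.
Reduced cost of walkways: c₃ − yᵀa₃ = 56.5 − (8·3 + 8·5) = 56.5 − 64 = -7.5.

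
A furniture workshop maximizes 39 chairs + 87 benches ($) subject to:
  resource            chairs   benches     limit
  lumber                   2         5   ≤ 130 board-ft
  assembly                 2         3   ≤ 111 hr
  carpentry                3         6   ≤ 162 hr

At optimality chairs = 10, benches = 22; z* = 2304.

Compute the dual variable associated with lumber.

Check each constraint at x*: lumber 130/130 (tight); assembly 86/111 (slack 25); carpentry 162/162 (tight).
Since assembly is not tight, its dual is 0.
The binding rows give the dual system: 2·y_lumber + 3·y_carpentry = 39 and 5·y_lumber + 6·y_carpentry = 87.
This yields shadow prices y_lumber = 9, y_carpentry = 7.
Shadow price of lumber = 9.

9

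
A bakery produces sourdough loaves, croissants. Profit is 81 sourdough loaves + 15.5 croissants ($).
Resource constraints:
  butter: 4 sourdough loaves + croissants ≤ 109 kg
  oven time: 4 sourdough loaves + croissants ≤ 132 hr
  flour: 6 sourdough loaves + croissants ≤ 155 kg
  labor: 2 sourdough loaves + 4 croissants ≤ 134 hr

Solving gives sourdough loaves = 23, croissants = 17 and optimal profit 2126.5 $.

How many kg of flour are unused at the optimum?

flour used = 6·23 + 1·17 = 155; slack = 155 − 155 = 0.

0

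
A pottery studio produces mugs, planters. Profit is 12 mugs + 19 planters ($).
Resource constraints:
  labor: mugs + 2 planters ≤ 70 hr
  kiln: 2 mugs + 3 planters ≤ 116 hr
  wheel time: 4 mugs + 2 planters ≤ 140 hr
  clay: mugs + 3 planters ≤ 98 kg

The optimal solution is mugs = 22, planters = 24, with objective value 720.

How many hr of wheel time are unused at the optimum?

4

wheel time used = 4·22 + 2·24 = 136; slack = 140 − 136 = 4.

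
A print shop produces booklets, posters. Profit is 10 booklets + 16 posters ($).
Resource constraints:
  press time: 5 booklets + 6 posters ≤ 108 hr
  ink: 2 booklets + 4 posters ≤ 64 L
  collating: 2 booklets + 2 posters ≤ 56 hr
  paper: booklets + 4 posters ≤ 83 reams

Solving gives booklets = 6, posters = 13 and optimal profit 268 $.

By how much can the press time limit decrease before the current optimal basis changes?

Binding constraints: press time, ink. The basis is B = [[5,6],[2,4]] with det 8.
Per unit decrease in press time, x* moves by d = (-0.5, 0.25).
The basis stays optimal until booklets reaches 0; allowable decrease = 12 hr.

12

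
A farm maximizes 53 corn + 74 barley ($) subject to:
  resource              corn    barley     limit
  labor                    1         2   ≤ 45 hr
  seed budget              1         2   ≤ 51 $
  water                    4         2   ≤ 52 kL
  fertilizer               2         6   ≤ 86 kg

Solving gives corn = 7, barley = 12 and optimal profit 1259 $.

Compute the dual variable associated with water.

At the optimum: labor uses 31 of 45 (slack = 14); seed budget uses 31 of 51 (slack = 20); water uses 52 of 52 (binding); fertilizer uses 86 of 86 (binding).
Slack constraints have shadow price 0 (complementary slackness).
Dual feasibility on the basic columns requires 4·y_water + 2·y_fertilizer = 53, 2·y_water + 6·y_fertilizer = 74.
Solving: y_water = 8.5, y_fertilizer = 9.5.
Shadow price of water = 8.5.

8.5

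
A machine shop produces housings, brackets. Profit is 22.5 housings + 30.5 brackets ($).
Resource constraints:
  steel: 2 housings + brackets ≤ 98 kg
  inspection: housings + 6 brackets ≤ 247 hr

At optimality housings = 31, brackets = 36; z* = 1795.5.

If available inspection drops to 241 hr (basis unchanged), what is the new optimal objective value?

1774.5

Check each constraint at x*: steel 98/98 (tight); inspection 247/247 (tight).
The binding rows give the dual system: 2·y_steel + 1·y_inspection = 22.5 and 1·y_steel + 6·y_inspection = 30.5.
→ y_steel = 9.5 and y_inspection = 3.5.
Δz = y_inspection·Δb = 3.5 × (-6) = -21, so new z* = 1795.5 − 21 = 1774.5.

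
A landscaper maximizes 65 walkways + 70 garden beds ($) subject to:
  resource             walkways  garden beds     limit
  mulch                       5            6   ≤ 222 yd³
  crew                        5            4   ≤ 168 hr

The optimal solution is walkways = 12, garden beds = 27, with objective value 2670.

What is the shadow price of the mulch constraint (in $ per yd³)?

9

Check each constraint at x*: mulch 222/222 (tight); crew 168/168 (tight).
Dual feasibility on the basic columns requires 5·y_mulch + 5·y_crew = 65, 6·y_mulch + 4·y_crew = 70.
→ y_mulch = 9 and y_crew = 4.
Shadow price of mulch = 9.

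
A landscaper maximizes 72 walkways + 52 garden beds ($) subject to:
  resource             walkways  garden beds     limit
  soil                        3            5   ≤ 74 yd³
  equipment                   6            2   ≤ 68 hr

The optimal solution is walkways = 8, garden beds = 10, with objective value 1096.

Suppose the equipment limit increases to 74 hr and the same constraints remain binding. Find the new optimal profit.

Both soil and equipment are binding at x*.
Dual feasibility on the basic columns requires 3·y_soil + 6·y_equipment = 72, 5·y_soil + 2·y_equipment = 52.
→ y_soil = 7 and y_equipment = 8.5.
Δz = y_equipment·Δb = 8.5 × (6) = 51, so new z* = 1096 + 51 = 1147.

1147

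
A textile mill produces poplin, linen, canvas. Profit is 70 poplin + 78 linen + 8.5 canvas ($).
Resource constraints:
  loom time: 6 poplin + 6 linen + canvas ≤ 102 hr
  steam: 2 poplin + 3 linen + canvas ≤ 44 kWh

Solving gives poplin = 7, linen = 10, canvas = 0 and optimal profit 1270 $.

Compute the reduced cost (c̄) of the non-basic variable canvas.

-8.5

Check each constraint at x*: loom time 102/102 (tight); steam 44/44 (tight).
The binding rows give the dual system: 6·y_loom time + 2·y_steam = 70 and 6·y_loom time + 3·y_steam = 78.
→ y_loom time = 9 and y_steam = 8.
Reduced cost of canvas: c₃ − yᵀa₃ = 8.5 − (9·1 + 8·1) = 8.5 − 17 = -8.5.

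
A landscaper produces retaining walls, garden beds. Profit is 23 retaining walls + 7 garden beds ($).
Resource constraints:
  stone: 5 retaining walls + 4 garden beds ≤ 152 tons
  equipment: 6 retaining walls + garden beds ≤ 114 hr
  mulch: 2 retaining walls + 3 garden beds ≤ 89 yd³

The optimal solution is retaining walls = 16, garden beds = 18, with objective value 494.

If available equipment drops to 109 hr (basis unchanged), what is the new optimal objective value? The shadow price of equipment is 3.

479

Δb = -5, so new z* = 494 + (3)·(-5) = 494 − 15 = 479.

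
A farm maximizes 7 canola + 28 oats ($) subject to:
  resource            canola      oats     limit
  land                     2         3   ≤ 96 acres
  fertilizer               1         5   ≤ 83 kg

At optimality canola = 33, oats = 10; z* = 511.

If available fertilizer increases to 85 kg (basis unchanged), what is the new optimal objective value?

521

Both land and fertilizer are binding at x*.
From A_Bᵀ y = c: 2·y_land + 1·y_fertilizer = 7; 3·y_land + 5·y_fertilizer = 28.
This yields shadow prices y_land = 1, y_fertilizer = 5.
Δz = y_fertilizer·Δb = 5 × (2) = 10, so new z* = 511 + 10 = 521.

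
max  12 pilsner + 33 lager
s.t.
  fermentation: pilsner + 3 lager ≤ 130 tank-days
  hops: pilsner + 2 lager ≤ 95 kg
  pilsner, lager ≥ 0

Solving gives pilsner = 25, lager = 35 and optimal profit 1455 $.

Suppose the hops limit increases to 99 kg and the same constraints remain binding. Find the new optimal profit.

1467

Both fermentation and hops are binding at x*.
From A_Bᵀ y = c: 1·y_fermentation + 1·y_hops = 12; 3·y_fermentation + 2·y_hops = 33.
Solving: y_fermentation = 9, y_hops = 3.
Δz = y_hops·Δb = 3 × (4) = 12, so new z* = 1455 + 12 = 1467.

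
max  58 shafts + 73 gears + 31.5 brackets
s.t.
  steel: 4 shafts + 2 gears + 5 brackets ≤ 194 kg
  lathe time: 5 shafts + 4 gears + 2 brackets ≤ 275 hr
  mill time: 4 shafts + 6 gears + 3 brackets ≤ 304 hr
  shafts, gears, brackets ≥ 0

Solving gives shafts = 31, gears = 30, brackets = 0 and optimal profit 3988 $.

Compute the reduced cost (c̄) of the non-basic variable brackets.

Binding: lathe time and mill time. Non-binding: steel (10 unused).
By complementary slackness, y = 0 for the non-binding constraint.
From A_Bᵀ y = c: 5·y_lathe time + 4·y_mill time = 58; 4·y_lathe time + 6·y_mill time = 73.
This yields shadow prices y_lathe time = 4, y_mill time = 9.5.
Reduced cost of brackets: c₃ − yᵀa₃ = 31.5 − (4·2 + 9.5·3) = 31.5 − 36.5 = -5.

-5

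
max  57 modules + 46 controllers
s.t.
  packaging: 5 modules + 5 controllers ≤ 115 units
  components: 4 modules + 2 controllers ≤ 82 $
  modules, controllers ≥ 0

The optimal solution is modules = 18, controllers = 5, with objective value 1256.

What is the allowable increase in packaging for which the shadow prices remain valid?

Binding constraints: packaging, components. The basis is B = [[5,5],[4,2]] with det -10.
Per unit increase in packaging, x* moves by d = (-0.2, 0.4).
The basis stays optimal until modules reaches 0; allowable increase = 90 units.

90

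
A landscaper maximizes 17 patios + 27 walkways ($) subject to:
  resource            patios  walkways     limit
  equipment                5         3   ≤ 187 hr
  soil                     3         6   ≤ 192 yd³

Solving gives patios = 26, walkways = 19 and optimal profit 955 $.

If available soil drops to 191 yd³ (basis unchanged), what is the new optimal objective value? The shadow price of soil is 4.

951

Δb = -1, so new z* = 955 + (4)·(-1) = 955 − 4 = 951.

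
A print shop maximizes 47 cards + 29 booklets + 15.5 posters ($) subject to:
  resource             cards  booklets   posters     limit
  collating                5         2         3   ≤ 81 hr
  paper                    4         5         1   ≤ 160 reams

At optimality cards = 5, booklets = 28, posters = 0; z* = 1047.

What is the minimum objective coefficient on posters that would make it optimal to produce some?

24

At the optimum: collating uses 81 of 81 (binding); paper uses 160 of 160 (binding).
Dual feasibility on the basic columns requires 5·y_collating + 4·y_paper = 47, 2·y_collating + 5·y_paper = 29.
→ y_collating = 7 and y_paper = 3.
posters enters the basis when its profit ≥ yᵀa₃ = 7·3 + 3·1 = 24.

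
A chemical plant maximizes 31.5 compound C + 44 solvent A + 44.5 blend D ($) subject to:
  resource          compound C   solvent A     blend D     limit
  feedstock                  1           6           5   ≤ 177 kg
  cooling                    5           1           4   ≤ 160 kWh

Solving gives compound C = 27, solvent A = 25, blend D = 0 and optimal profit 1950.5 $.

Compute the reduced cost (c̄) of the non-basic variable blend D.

Both feedstock and cooling are binding at x*.
Dual feasibility on the basic columns requires 1·y_feedstock + 5·y_cooling = 31.5, 6·y_feedstock + 1·y_cooling = 44.
→ y_feedstock = 6.5 and y_cooling = 5.
Reduced cost of blend D: c₃ − yᵀa₃ = 44.5 − (6.5·5 + 5·4) = 44.5 − 52.5 = -8.

-8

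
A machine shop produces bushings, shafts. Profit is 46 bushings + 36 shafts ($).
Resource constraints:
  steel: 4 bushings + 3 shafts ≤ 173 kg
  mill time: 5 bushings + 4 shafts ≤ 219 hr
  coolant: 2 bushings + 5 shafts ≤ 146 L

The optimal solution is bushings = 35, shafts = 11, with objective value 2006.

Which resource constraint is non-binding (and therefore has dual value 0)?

coolant

steel: 173/173 (binding)
mill time: 219/219 (binding)
coolant: 125/146 (slack 21)
By complementary slackness, a constraint with positive slack has shadow price 0 → coolant.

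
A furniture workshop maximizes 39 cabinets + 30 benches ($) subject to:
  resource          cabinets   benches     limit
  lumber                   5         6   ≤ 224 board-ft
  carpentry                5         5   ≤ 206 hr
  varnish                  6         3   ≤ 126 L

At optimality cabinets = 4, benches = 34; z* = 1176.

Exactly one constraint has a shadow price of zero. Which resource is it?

carpentry

lumber: 224/224 (binding)
carpentry: 190/206 (slack 16)
varnish: 126/126 (binding)
By complementary slackness, a constraint with positive slack has shadow price 0 → carpentry.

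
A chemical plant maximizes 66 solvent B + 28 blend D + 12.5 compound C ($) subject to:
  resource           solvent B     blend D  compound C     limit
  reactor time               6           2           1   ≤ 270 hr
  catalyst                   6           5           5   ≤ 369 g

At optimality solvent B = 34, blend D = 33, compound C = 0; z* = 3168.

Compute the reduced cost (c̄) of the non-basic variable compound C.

Check each constraint at x*: reactor time 270/270 (tight); catalyst 369/369 (tight).
From A_Bᵀ y = c: 6·y_reactor time + 6·y_catalyst = 66; 2·y_reactor time + 5·y_catalyst = 28.
This yields shadow prices y_reactor time = 9, y_catalyst = 2.
Reduced cost of compound C: c₃ − yᵀa₃ = 12.5 − (9·1 + 2·5) = 12.5 − 19 = -6.5.

-6.5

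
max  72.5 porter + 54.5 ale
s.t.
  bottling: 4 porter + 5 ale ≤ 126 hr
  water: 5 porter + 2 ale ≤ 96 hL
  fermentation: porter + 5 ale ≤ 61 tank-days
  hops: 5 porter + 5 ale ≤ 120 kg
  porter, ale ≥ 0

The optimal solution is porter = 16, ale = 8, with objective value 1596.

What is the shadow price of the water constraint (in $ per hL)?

6

At the optimum: bottling uses 104 of 126 (slack = 22); water uses 96 of 96 (binding); fermentation uses 56 of 61 (slack = 5); hops uses 120 of 120 (binding).
By complementary slackness, y = 0 for the non-binding constraints.
The binding rows give the dual system: 5·y_water + 5·y_hops = 72.5 and 2·y_water + 5·y_hops = 54.5.
→ y_water = 6 and y_hops = 8.5.
Shadow price of water = 6.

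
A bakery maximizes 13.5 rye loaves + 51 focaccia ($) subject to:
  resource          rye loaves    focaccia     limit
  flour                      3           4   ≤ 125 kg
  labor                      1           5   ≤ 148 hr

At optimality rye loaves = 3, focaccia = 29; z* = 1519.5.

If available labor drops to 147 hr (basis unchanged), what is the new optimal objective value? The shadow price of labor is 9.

Δb = -1, so new z* = 1519.5 + (9)·(-1) = 1519.5 − 9 = 1510.5.

1510.5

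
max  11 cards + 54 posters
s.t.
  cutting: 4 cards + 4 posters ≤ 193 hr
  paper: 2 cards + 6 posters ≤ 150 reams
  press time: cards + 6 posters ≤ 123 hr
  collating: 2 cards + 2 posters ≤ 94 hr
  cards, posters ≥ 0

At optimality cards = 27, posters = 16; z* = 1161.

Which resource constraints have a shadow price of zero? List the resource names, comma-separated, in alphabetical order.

cutting: 172/193 (slack 21)
paper: 150/150 (binding)
press time: 123/123 (binding)
collating: 86/94 (slack 8)
By complementary slackness, a constraint with positive slack has shadow price 0 → collating, cutting.

collating, cutting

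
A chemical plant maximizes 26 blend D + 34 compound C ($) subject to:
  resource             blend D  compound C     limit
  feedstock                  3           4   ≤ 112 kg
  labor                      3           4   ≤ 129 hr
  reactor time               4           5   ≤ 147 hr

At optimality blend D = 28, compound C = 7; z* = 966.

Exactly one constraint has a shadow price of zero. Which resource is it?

labor

feedstock: 112/112 (binding)
labor: 112/129 (slack 17)
reactor time: 147/147 (binding)
By complementary slackness, a constraint with positive slack has shadow price 0 → labor.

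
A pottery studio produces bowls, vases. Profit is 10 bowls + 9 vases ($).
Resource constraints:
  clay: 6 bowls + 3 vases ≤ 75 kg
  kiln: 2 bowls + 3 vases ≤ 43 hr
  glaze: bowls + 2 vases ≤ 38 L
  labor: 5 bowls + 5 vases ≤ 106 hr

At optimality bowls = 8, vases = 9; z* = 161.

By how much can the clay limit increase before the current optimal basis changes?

50.4

Binding constraints: clay, kiln. The basis is B = [[6,3],[2,3]] with det 12.
Per unit increase in clay, x* moves by d = (0.25, -0.1667).
The basis stays optimal until labor becomes binding; allowable increase = 50.4 kg.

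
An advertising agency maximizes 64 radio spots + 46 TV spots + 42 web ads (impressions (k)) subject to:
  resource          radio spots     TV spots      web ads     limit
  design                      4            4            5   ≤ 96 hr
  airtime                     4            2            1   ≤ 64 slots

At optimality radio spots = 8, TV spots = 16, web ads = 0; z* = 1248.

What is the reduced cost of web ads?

-2

At the optimum: design uses 96 of 96 (binding); airtime uses 64 of 64 (binding).
The binding rows give the dual system: 4·y_design + 4·y_airtime = 64 and 4·y_design + 2·y_airtime = 46.
This yields shadow prices y_design = 7, y_airtime = 9.
Reduced cost of web ads: c₃ − yᵀa₃ = 42 − (7·5 + 9·1) = 42 − 44 = -2.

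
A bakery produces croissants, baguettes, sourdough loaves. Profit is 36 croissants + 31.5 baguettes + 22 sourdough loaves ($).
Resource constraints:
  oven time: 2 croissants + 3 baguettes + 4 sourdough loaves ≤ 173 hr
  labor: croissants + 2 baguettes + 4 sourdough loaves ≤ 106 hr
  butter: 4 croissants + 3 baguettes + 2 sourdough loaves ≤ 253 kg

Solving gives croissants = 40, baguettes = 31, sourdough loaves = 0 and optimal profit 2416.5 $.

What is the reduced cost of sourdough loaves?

At the optimum: oven time uses 173 of 173 (binding); labor uses 102 of 106 (slack = 4); butter uses 253 of 253 (binding).
Slack constraints have shadow price 0 (complementary slackness).
From A_Bᵀ y = c: 2·y_oven time + 4·y_butter = 36; 3·y_oven time + 3·y_butter = 31.5.
→ y_oven time = 3 and y_butter = 7.5.
Reduced cost of sourdough loaves: c₃ − yᵀa₃ = 22 − (3·4 + 7.5·2) = 22 − 27 = -5.

-5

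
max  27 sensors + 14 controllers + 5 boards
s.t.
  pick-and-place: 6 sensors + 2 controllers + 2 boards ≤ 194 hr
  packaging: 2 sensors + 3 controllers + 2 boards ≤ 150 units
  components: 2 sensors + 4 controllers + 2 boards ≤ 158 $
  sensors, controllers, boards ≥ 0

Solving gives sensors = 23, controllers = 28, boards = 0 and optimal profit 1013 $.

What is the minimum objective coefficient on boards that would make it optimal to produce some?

At the optimum: pick-and-place uses 194 of 194 (binding); packaging uses 130 of 150 (slack = 20); components uses 158 of 158 (binding).
Since packaging is not tight, its dual is 0.
From A_Bᵀ y = c: 6·y_pick-and-place + 2·y_components = 27; 2·y_pick-and-place + 4·y_components = 14.
→ y_pick-and-place = 4 and y_components = 1.5.
boards enters the basis when its profit ≥ yᵀa₃ = 4·2 + 1.5·2 = 11.

11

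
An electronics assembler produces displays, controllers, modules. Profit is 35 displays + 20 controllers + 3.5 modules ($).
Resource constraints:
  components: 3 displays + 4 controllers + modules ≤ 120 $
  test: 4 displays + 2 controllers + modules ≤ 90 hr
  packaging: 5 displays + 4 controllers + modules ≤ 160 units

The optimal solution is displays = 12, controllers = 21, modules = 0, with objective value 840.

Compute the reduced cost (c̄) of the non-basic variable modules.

-5.5

Check each constraint at x*: components 120/120 (tight); test 90/90 (tight); packaging 144/160 (slack 16).
By complementary slackness, y = 0 for the non-binding constraint.
Dual feasibility on the basic columns requires 3·y_components + 4·y_test = 35, 4·y_components + 2·y_test = 20.
→ y_components = 1 and y_test = 8.
Reduced cost of modules: c₃ − yᵀa₃ = 3.5 − (1·1 + 8·1) = 3.5 − 9 = -5.5.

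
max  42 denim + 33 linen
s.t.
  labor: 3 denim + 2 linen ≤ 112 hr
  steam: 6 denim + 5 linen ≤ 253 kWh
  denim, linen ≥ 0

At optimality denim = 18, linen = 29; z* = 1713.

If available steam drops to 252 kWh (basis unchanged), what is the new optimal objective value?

1708

At the optimum: labor uses 112 of 112 (binding); steam uses 253 of 253 (binding).
Dual feasibility on the basic columns requires 3·y_labor + 6·y_steam = 42, 2·y_labor + 5·y_steam = 33.
Solving: y_labor = 4, y_steam = 5.
Δz = y_steam·Δb = 5 × (-1) = -5, so new z* = 1713 − 5 = 1708.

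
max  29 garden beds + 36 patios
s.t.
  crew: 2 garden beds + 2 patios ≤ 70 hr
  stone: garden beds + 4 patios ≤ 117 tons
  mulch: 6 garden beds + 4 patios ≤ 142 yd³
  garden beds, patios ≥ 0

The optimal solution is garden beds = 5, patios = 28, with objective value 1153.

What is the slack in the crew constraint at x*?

4

crew used = 2·5 + 2·28 = 66; slack = 70 − 66 = 4.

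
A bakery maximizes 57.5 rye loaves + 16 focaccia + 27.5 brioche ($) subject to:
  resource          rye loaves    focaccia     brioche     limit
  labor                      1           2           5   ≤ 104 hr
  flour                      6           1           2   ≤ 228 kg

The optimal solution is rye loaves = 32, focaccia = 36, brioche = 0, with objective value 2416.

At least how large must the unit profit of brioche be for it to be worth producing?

Both labor and flour are binding at x*.
The binding rows give the dual system: 1·y_labor + 6·y_flour = 57.5 and 2·y_labor + 1·y_flour = 16.
Solving: y_labor = 3.5, y_flour = 9.
brioche enters the basis when its profit ≥ yᵀa₃ = 3.5·5 + 9·2 = 35.5.

35.5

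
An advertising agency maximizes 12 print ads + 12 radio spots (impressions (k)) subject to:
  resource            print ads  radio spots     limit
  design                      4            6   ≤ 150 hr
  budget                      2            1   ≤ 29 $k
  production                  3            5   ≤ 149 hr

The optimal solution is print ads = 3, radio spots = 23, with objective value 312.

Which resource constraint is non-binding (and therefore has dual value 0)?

production

design: 150/150 (binding)
budget: 29/29 (binding)
production: 124/149 (slack 25)
By complementary slackness, a constraint with positive slack has shadow price 0 → production.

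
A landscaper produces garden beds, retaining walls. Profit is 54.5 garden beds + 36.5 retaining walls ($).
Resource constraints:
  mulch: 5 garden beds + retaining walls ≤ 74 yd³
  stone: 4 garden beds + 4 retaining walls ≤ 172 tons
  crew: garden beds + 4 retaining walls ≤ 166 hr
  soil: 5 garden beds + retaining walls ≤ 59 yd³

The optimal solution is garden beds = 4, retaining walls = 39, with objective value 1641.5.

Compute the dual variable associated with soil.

Check each constraint at x*: mulch 59/74 (slack 15); stone 172/172 (tight); crew 160/166 (slack 6); soil 59/59 (tight).
By complementary slackness, y = 0 for the non-binding constraints.
From A_Bᵀ y = c: 4·y_stone + 5·y_soil = 54.5; 4·y_stone + 1·y_soil = 36.5.
→ y_stone = 8 and y_soil = 4.5.
Shadow price of soil = 4.5.

4.5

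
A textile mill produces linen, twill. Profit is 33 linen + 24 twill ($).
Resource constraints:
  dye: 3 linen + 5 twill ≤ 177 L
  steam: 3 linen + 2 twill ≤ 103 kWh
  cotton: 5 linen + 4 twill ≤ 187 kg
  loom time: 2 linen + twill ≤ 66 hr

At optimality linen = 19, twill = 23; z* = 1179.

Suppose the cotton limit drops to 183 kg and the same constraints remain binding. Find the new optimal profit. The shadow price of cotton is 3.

Δb = -4, so new z* = 1179 + (3)·(-4) = 1179 − 12 = 1167.

1167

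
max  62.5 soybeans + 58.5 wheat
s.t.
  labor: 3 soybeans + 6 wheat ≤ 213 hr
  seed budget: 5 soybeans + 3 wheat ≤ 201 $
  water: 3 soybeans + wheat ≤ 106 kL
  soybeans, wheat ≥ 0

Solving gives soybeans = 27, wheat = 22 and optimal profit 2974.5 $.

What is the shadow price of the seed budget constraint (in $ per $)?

Binding: labor and seed budget. Non-binding: water (3 unused).
Slack constraints have shadow price 0 (complementary slackness).
The binding rows give the dual system: 3·y_labor + 5·y_seed budget = 62.5 and 6·y_labor + 3·y_seed budget = 58.5.
Solving: y_labor = 5, y_seed budget = 9.5.
Shadow price of seed budget = 9.5.

9.5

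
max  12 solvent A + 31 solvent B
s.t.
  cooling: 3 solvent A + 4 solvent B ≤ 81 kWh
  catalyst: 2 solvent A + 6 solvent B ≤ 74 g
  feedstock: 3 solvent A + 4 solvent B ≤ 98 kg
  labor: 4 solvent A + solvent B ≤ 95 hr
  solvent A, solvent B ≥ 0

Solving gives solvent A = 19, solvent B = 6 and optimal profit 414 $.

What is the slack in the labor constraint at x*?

13

labor used = 4·19 + 1·6 = 82; slack = 95 − 82 = 13.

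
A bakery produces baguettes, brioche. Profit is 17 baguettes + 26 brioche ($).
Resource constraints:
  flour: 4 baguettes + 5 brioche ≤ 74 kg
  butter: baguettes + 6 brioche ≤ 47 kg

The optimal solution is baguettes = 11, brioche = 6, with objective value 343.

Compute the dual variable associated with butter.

At the optimum: flour uses 74 of 74 (binding); butter uses 47 of 47 (binding).
The binding rows give the dual system: 4·y_flour + 1·y_butter = 17 and 5·y_flour + 6·y_butter = 26.
→ y_flour = 4 and y_butter = 1.
Shadow price of butter = 1.

1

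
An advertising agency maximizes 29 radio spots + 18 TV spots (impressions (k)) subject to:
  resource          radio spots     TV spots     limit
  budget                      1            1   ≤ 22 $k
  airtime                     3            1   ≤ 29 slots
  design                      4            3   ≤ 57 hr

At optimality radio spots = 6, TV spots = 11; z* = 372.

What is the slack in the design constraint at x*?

design used = 4·6 + 3·11 = 57; slack = 57 − 57 = 0.

0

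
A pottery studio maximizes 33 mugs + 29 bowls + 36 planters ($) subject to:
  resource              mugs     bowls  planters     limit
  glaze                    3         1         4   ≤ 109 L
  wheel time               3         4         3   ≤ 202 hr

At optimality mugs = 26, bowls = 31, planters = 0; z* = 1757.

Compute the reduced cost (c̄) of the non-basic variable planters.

At the optimum: glaze uses 109 of 109 (binding); wheel time uses 202 of 202 (binding).
The binding rows give the dual system: 3·y_glaze + 3·y_wheel time = 33 and 1·y_glaze + 4·y_wheel time = 29.
This yields shadow prices y_glaze = 5, y_wheel time = 6.
Reduced cost of planters: c₃ − yᵀa₃ = 36 − (5·4 + 6·3) = 36 − 38 = -2.

-2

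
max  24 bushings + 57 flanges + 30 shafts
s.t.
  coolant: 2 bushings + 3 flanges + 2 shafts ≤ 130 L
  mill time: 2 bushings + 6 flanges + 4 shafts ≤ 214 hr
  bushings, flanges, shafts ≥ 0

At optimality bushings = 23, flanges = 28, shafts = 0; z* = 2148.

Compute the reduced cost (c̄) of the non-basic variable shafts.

Both coolant and mill time are binding at x*.
The binding rows give the dual system: 2·y_coolant + 2·y_mill time = 24 and 3·y_coolant + 6·y_mill time = 57.
→ y_coolant = 5 and y_mill time = 7.
Reduced cost of shafts: c₃ − yᵀa₃ = 30 − (5·2 + 7·4) = 30 − 38 = -8.

-8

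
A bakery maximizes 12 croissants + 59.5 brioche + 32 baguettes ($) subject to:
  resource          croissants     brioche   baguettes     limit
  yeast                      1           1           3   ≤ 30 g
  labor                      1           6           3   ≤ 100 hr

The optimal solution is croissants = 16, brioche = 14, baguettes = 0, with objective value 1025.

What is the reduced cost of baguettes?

Check each constraint at x*: yeast 30/30 (tight); labor 100/100 (tight).
The binding rows give the dual system: 1·y_yeast + 1·y_labor = 12 and 1·y_yeast + 6·y_labor = 59.5.
This yields shadow prices y_yeast = 2.5, y_labor = 9.5.
Reduced cost of baguettes: c₃ − yᵀa₃ = 32 − (2.5·3 + 9.5·3) = 32 − 36 = -4.

-4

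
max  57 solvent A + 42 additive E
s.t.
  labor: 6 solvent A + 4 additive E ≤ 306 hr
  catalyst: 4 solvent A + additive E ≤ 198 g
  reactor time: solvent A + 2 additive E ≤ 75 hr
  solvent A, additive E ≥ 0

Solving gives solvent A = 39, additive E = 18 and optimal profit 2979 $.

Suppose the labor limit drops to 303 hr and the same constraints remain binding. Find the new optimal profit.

2952

Check each constraint at x*: labor 306/306 (tight); catalyst 174/198 (slack 24); reactor time 75/75 (tight).
Slack constraints have shadow price 0 (complementary slackness).
The binding rows give the dual system: 6·y_labor + 1·y_reactor time = 57 and 4·y_labor + 2·y_reactor time = 42.
Solving: y_labor = 9, y_reactor time = 3.
Δz = y_labor·Δb = 9 × (-3) = -27, so new z* = 2979 − 27 = 2952.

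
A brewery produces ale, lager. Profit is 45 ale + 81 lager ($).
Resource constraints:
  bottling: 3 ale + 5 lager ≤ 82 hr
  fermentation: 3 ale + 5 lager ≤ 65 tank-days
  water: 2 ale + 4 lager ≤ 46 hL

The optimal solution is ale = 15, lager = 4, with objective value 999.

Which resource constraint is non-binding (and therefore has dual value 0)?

bottling

bottling: 65/82 (slack 17)
fermentation: 65/65 (binding)
water: 46/46 (binding)
By complementary slackness, a constraint with positive slack has shadow price 0 → bottling.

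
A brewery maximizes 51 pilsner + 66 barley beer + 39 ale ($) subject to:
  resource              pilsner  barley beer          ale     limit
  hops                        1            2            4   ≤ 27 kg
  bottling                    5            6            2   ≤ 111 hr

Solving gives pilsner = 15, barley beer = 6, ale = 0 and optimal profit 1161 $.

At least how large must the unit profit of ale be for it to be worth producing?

Both hops and bottling are binding at x*.
Dual feasibility on the basic columns requires 1·y_hops + 5·y_bottling = 51, 2·y_hops + 6·y_bottling = 66.
→ y_hops = 6 and y_bottling = 9.
ale enters the basis when its profit ≥ yᵀa₃ = 6·4 + 9·2 = 42.

42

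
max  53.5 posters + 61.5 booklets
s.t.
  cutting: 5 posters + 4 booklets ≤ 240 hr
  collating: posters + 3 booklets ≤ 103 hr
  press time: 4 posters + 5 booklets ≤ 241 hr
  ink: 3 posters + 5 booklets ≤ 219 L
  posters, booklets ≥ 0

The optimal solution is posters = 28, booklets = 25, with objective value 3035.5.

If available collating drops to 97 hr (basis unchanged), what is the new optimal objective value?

2984.5

Binding: cutting and collating. Non-binding: press time (4 unused), ink (10 unused).
Since press time, ink are not tight, their duals are 0.
The binding rows give the dual system: 5·y_cutting + 1·y_collating = 53.5 and 4·y_cutting + 3·y_collating = 61.5.
→ y_cutting = 9 and y_collating = 8.5.
Δz = y_collating·Δb = 8.5 × (-6) = -51, so new z* = 3035.5 − 51 = 2984.5.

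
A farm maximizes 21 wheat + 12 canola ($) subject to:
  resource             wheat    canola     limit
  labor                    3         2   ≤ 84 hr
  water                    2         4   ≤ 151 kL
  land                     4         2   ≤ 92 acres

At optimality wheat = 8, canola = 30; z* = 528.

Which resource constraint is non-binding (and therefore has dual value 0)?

labor: 84/84 (binding)
water: 136/151 (slack 15)
land: 92/92 (binding)
By complementary slackness, a constraint with positive slack has shadow price 0 → water.

water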